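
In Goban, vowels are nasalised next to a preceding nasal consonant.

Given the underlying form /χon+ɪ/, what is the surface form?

/ɪ/ sits next to the nasal /n/ and is therefore nasalised to [ɪ̃].

[χonɪ̃]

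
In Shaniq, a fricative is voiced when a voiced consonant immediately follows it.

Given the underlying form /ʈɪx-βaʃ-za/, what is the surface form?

The rule targets /x/ (voiceless velar fricative), which sits before the trigger /β/ (voiced).
The voiced velar fricative is [ɣ], so /x/ → [ɣ].
At the second juncture, /ʃ/ likewise becomes [ʒ] adjacent to /z/.

[ʈɪɣβaʒza]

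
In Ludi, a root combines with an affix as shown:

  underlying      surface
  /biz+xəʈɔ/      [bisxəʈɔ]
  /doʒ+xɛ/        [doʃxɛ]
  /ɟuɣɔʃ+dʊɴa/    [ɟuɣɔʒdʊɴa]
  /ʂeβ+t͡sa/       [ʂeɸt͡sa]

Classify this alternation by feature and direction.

The segment that alternates is /z/, which surfaces as [s] when adjacent to /x/.
The change voiced → voiceless matches the voicing of the following /x/, identifying this as voicing assimilation.
Place and manner are unchanged, so the assimilation is partial, not total.
The other alternating forms pattern the same way: /ʒ/ → [ʃ] before /x/ (voiced → voiceless, matching voiceless); /ʃ/ → [ʒ] before /d/ (voiceless → voiced, matching voiced); /β/ → [ɸ] before /t͡s/ (voiced → voiceless, matching voiceless) — only voicing changes, and always toward the following segment.
The trigger is the following segment, so the direction is regressive (anticipatory).

regressive voicing assimilation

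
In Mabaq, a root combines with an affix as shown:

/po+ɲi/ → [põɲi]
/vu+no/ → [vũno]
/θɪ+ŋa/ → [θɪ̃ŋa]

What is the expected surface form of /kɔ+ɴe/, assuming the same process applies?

The data show regressive nasality assimilation (vowel nasalisation): /o/ → [õ] before /ɲ/; /u/ → [ũ] before /n/; /ɪ/ → [ɪ̃] before /ŋ/ — a vowel is nasalised by an immediately following nasal consonant.
The vowel /ɔ/ is adjacent to the following nasal /ɴ/, so it acquires [+nasal] and surfaces as [ɔ̃].

[kɔ̃ɴe]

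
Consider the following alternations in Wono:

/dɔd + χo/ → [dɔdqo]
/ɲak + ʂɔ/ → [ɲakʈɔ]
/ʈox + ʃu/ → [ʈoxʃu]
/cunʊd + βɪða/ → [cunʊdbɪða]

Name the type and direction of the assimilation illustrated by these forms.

The segment that alternates is /χ/, which surfaces as [q] when adjacent to /d/.
/χ/ is a fricative while /d/ is a stop; the output [q] is a stop, matching the trigger — so the feature that spreads is manner.
Place and voice are unchanged, so the assimilation is partial, not total.
The other alternating forms pattern the same way: /ʂ/ → [ʈ] after /k/ (fricative → stop, matching a stop); /β/ → [b] after /d/ (fricative → stop, matching a stop) — only manner changes, and always toward the preceding segment.
No alternation appears in [ʈoxʃu]: there the adjacent consonants already agree in manner (/ʃ/ and /x/ are both fricatives), so this form is consistent with the same rule.
Since the segment that changes follows the conditioning segment, the assimilation is progressive.

progressive manner assimilation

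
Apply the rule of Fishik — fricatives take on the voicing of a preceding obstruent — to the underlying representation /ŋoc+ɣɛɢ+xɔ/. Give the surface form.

[ŋocxɛɢɣɔ]

/ɣ/ is a voiced velar fricative. The preceding trigger /c/ is voiceless, so /ɣ/ must become voiceless as well.
A voiceless velar fricative is [x], so the surface segment is [x].
At the second juncture, /x/ likewise becomes [ɣ] adjacent to /ɢ/.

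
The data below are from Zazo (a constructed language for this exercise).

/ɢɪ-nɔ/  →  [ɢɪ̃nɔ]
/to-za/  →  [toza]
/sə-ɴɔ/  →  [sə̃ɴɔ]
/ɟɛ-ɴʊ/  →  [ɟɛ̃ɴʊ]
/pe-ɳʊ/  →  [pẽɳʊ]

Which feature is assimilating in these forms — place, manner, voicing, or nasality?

The vowel /ɪ/ surfaces as nasalised [ɪ̃] next to the following nasal /n/ — it has acquired the [+nasal] feature of its neighbour.
Likewise in the remaining data: /ə/ → [ə̃] before /ɴ/; /ɛ/ → [ɛ̃] before /ɴ/; /e/ → [ẽ] before /ɳ/ — each time a vowel is nasalised next to a following nasal.
No change occurs in [toza] because the vowel at the boundary is adjacent to an oral consonant, not a nasal (/o/ next to /z/).

nasality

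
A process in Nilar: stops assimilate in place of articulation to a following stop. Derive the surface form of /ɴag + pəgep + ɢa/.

The rule targets /g/ (voiced velar stop), which sits before the trigger /p/ (bilabial).
A voiced bilabial stop is [b], so the surface segment is [b].
At the second juncture, /p/ likewise becomes [q] adjacent to /ɢ/.

[ɴabpəgeqɢa]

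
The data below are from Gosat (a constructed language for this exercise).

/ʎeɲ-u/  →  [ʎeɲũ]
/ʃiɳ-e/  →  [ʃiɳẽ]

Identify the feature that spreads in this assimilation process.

The vowel /u/ surfaces as nasalised [ũ] next to the preceding nasal /ɲ/ — it has acquired the [+nasal] feature of its neighbour.
Likewise in the remaining data: /e/ → [ẽ] after /ɳ/ — each time a vowel is nasalised next to a preceding nasal.

nasality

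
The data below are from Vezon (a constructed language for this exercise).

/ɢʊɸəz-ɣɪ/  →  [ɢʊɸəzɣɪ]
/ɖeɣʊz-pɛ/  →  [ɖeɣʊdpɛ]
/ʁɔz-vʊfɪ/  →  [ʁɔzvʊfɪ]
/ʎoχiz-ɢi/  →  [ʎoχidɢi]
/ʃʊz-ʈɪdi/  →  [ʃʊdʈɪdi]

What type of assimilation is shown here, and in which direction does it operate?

regressive manner assimilation

Underlying /z/ is realised as [d] next to /p/; /p/ itself does not change.
The change fricative → stop matches the manner of the following /p/, identifying this as manner assimilation.
Place and voice are unchanged, so the assimilation is partial, not total.
The same holds elsewhere in the data: /z/ → [d] before /ɢ/ (fricative → stop, matching a stop); /z/ → [d] before /ʈ/ (fricative → stop, matching a stop) — only manner changes, and always toward the following segment.
No alternation appears in [ɢʊɸəzɣɪ], [ʁɔzvʊfɪ]: there the adjacent consonants already agree in manner (/z/ and /ɣ/ are both fricatives; /z/ and /v/ are both fricatives), so these forms are consistent with the same rule.
Since the segment that changes precedes the conditioning segment, the assimilation is regressive.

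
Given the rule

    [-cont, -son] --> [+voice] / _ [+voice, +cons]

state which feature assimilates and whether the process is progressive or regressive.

The structural change is [+voice], and the conditioning segment [+voice, +cons] (a voiced consonant) is itself voiced, so the target comes to share the voicing of its neighbour — voicing assimilation.
The conditioning segment sits to the right of the focus bar, meaning the trigger follows the segment that changes — regressive assimilation.

regressive voicing assimilation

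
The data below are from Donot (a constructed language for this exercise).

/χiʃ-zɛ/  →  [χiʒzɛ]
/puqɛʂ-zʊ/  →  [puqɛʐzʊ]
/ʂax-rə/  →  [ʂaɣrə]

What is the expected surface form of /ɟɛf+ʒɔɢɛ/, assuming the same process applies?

[ɟɛvʒɔɢɛ]

The data show regressive voicing assimilation: /ʃ/ → [ʒ] before /z/; /ʂ/ → [ʐ] before /z/; /x/ → [ɣ] before /r/. In each pair only voicing changes, matching the following consonant, while place and manner stay constant.
/f/ is a voiceless labiodental fricative. The following trigger /ʒ/ is voiced, so /f/ must become voiced as well.
The voiced labiodental fricative is [v], so /f/ → [v].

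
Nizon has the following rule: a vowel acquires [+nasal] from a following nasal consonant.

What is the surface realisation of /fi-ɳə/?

[fĩɳə]

The vowel /i/ is adjacent to the following nasal /ɳ/, so it acquires [+nasal] and surfaces as [ĩ].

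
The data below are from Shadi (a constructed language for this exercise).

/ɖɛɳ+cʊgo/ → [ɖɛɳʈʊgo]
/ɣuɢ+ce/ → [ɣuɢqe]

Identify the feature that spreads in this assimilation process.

place

The segment that alternates is /c/, which surfaces as [ʈ] when adjacent to /ɳ/.
The change palatal → retroflex matches the place of the preceding /ɳ/, identifying this as place assimilation.
The other alternating form patterns the same way: /c/ → [q] after /ɢ/ (palatal → uvular, matching uvular) — only place changes, and always toward the preceding segment.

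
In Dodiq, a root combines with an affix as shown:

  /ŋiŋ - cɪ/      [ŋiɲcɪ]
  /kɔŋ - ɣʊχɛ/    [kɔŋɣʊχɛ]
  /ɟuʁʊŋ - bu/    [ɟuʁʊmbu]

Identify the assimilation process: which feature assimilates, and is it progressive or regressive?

Underlying /ŋ/ is realised as [ɲ] next to /c/; /c/ itself does not change.
/ŋ/ is velar while /c/ is palatal; the output [ɲ] is palatal, matching the trigger — so the feature that spreads is place.
Manner and voice are unchanged, so the assimilation is partial, not total.
The same holds elsewhere in the data: /ŋ/ → [m] before /b/ (velar → bilabial, matching bilabial) — only place changes, and always toward the following segment.
No alternation appears in [kɔŋɣʊχɛ]: there the adjacent consonants already agree in place (/ŋ/ and /ɣ/ are both velar), so this form is consistent with the same rule.
The trigger is the following segment, so the direction is regressive (anticipatory).

regressive place assimilation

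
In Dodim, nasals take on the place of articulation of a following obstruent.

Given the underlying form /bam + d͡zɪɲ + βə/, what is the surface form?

/m/ is a voiced bilabial nasal. The following trigger /d͡z/ is alveolar, so /m/ must become alveolar as well.
A voiced alveolar nasal is [n], so the surface segment is [n].
The same rule applies at the second boundary: /ɲ/ → [m] next to /β/.

[band͡zɪmβə]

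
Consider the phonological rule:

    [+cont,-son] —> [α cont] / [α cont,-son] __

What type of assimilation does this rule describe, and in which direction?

progressive manner assimilation

The shared variable α links the value of [cont] on the target to that of the neighbouring obstruent. [cont] distinguishes stops from fricatives — a manner-of-articulation feature — so this is manner assimilation.
Since the environment is written before the underscore, the trigger precedes the target; the direction is progressive.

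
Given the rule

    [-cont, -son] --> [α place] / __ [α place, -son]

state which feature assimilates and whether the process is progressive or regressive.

The rule copies the place features (abbreviated [place]) from the environment onto the target, so the assimilating feature is place.
The conditioning segment sits to the right of the focus bar, meaning the trigger follows the segment that changes — regressive assimilation.

regressive place assimilation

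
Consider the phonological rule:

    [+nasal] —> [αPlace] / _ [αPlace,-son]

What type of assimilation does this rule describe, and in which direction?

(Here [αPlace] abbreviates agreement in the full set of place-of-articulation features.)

The shared variable α links the value of the place features (abbreviated [Place]) on the target to the same value on the neighbouring segment, so place is the feature that assimilates.
Since the environment is written after the underscore, the trigger follows the target; the direction is regressive.

regressive place assimilation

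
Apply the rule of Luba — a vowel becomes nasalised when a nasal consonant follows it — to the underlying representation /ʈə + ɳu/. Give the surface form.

[ʈə̃ɳu]

The vowel /ə/ is adjacent to the following nasal /ɳ/, so it acquires [+nasal] and surfaces as [ə̃].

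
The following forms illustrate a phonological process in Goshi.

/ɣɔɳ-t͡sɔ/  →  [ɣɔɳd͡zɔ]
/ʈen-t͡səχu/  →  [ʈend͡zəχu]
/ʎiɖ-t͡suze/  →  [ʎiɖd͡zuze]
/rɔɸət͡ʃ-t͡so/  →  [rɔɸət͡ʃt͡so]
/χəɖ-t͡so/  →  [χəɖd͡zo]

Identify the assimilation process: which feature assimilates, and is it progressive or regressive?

Underlying /t͡s/ is realised as [d͡z] next to /ɳ/; /ɳ/ itself does not change.
The change voiceless → voiced matches the voicing of the preceding /ɳ/, identifying this as voicing assimilation.
Place and manner are unchanged, so the assimilation is partial, not total.
Checking the remaining alternations: /t͡s/ → [d͡z] after /n/ (voiceless → voiced, matching voiced); /t͡s/ → [d͡z] after /ɖ/ (voiceless → voiced, matching voiced) — only voicing changes, and always toward the preceding segment.
No alternation appears in [rɔɸət͡ʃt͡so]: there the adjacent consonants already agree in voicing (/t͡s/ and /t͡ʃ/ are both voiceless), so this form is consistent with the same rule.
Since the segment that changes follows the conditioning segment, the assimilation is progressive.

progressive voicing assimilation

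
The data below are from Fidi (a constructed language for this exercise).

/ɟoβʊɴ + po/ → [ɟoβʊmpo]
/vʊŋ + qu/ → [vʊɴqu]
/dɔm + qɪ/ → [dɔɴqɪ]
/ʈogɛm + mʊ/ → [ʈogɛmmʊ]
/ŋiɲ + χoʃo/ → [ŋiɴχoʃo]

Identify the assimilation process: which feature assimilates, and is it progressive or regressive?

The segment that alternates is /ɴ/, which surfaces as [m] when adjacent to /p/.
/ɴ/ is uvular while /p/ is bilabial; the output [m] is bilabial, matching the trigger — so the feature that spreads is place.
Manner and voice are unchanged, so the assimilation is partial, not total.
The same holds elsewhere in the data: /ŋ/ → [ɴ] before /q/ (velar → uvular, matching uvular); /m/ → [ɴ] before /q/ (bilabial → uvular, matching uvular); /ɲ/ → [ɴ] before /χ/ (palatal → uvular, matching uvular) — only place changes, and always toward the following segment.
No alternation appears in [ʈogɛmmʊ]: there the adjacent consonants already agree in place (/m/ and /m/ are both bilabial), so this form is consistent with the same rule.
The trigger is the following segment, so the direction is regressive (anticipatory).

regressive place assimilation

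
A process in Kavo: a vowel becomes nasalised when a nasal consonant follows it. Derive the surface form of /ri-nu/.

[rĩnu]

/i/ sits next to the nasal /n/ and is therefore nasalised to [ĩ].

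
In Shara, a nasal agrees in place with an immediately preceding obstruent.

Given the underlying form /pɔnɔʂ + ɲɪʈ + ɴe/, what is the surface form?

[pɔnɔʂɳɪʈɳe]

/ɲ/ is a voiced palatal nasal. The preceding trigger /ʂ/ is retroflex, so /ɲ/ must become retroflex as well.
The voiced retroflex nasal is [ɳ], so /ɲ/ → [ɳ].
At the second juncture, /ɴ/ likewise becomes [ɳ] adjacent to /ʈ/.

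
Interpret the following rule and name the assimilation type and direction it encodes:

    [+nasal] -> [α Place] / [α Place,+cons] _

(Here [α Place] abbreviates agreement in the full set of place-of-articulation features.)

progressive place assimilation

The rule copies the place features (abbreviated [Place]) from the environment onto the target, so the assimilating feature is place.
The conditioning segment sits to the left of the focus bar, meaning the trigger precedes the segment that changes — progressive assimilation.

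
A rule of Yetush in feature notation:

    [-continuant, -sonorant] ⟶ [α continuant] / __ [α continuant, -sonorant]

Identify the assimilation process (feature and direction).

regressive manner assimilation

The shared variable α links the value of [continuant] on the target to that of the neighbouring obstruent. [continuant] distinguishes stops from fricatives — a manner-of-articulation feature — so this is manner assimilation.
The conditioning segment sits to the right of the focus bar, meaning the trigger follows the segment that changes — regressive assimilation.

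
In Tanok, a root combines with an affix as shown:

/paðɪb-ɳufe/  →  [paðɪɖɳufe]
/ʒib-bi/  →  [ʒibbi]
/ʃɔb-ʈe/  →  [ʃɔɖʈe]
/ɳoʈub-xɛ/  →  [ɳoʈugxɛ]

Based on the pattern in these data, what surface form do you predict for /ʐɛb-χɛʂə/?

[ʐɛɢχɛʂə]

The data show regressive place assimilation: /b/ → [ɖ] before /ɳ/; /b/ → [ɖ] before /ʈ/; /b/ → [g] before /x/. In each pair only place changes, matching the following consonant, while manner and voice stay constant.
No alternation appears in [ʒibbi]: there the adjacent consonants already agree in place (/b/ and /b/ are both bilabial), so this form is consistent with the same rule.
The rule targets /b/ (voiced bilabial stop), which sits before the trigger /χ/ (uvular).
A voiced uvular stop is [ɢ], so the surface segment is [ɢ].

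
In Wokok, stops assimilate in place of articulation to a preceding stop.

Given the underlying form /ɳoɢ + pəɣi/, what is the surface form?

The rule targets /p/ (voiceless bilabial stop), which sits after the trigger /ɢ/ (uvular).
Changing only its place to uvular gives [q] — the voiceless uvular stop.

[ɳoɢqəɣi]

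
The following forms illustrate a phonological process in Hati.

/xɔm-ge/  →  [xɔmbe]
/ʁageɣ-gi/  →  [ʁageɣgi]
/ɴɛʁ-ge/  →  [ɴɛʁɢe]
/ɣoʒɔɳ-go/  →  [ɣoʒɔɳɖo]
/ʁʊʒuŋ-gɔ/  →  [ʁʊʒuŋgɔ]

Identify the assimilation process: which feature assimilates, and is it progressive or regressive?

progressive place assimilation

The segment that alternates is /g/, which surfaces as [b] when adjacent to /m/.
/g/ is velar while /m/ is bilabial; the output [b] is bilabial, matching the trigger — so the feature that spreads is place.
Manner and voice are unchanged, so the assimilation is partial, not total.
The other alternating forms pattern the same way: /g/ → [ɢ] after /ʁ/ (velar → uvular, matching uvular); /g/ → [ɖ] after /ɳ/ (velar → retroflex, matching retroflex) — only place changes, and always toward the preceding segment.
Nothing changes in [ʁageɣgi], [ʁʊʒuŋgɔ]: there the adjacent consonants already agree in place (/g/ and /ɣ/ are both velar; /g/ and /ŋ/ are both velar), so these forms are consistent with the same rule.
Since the segment that changes follows the conditioning segment, the assimilation is progressive.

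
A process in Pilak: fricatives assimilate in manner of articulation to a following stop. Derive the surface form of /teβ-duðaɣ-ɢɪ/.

[tebduðagɢɪ]

The rule targets /β/ (voiced bilabial fricative), which sits before the trigger /d/ (stop).
Changing only its manner to stop gives [b] — the voiced bilabial stop.
At the second juncture, /ɣ/ likewise becomes [g] adjacent to /ɢ/.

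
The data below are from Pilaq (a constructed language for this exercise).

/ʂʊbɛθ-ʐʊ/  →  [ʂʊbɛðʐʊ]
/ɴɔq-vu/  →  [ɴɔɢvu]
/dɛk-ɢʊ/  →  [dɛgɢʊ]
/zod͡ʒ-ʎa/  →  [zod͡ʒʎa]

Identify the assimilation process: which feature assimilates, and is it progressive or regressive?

regressive voicing assimilation

The segment that alternates is /θ/, which surfaces as [ð] when adjacent to /ʐ/.
The change voiceless → voiced matches the voicing of the following /ʐ/, identifying this as voicing assimilation.
Place and manner are unchanged, so the assimilation is partial, not total.
The other alternating forms pattern the same way: /q/ → [ɢ] before /v/ (voiceless → voiced, matching voiced); /k/ → [g] before /ɢ/ (voiceless → voiced, matching voiced) — only voicing changes, and always toward the following segment.
No alternation appears in [zod͡ʒʎa]: there the adjacent consonants already agree in voicing (/d͡ʒ/ and /ʎ/ are both voiced), so this form is consistent with the same rule.
Since the segment that changes precedes the conditioning segment, the assimilation is regressive.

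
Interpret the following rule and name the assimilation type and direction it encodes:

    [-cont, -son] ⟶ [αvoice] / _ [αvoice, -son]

regressive voicing assimilation

The rule copies [voice] from the environment onto the target, so the assimilating feature is voicing.
Since the environment is written after the underscore, the trigger follows the target; the direction is regressive.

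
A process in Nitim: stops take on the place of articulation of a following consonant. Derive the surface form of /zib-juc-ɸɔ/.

The rule targets /b/ (voiced bilabial stop), which sits before the trigger /j/ (palatal).
A voiced palatal stop is [ɟ], so the surface segment is [ɟ].
The same rule applies at the second boundary: /c/ → [p] next to /ɸ/.

[ziɟjupɸɔ]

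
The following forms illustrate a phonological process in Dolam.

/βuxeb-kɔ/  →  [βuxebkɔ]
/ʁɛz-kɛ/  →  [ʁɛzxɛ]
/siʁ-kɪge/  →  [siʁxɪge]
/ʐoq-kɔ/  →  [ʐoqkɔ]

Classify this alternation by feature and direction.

The segment that alternates is /k/, which surfaces as [x] when adjacent to /z/.
The change stop → fricative matches the manner of the preceding /z/, identifying this as manner assimilation.
Place and voice are unchanged, so the assimilation is partial, not total.
The other alternating form patterns the same way: /k/ → [x] after /ʁ/ (stop → fricative, matching a fricative) — only manner changes, and always toward the preceding segment.
No alternation appears in [βuxebkɔ], [ʐoqkɔ]: there the adjacent consonants already agree in manner (/k/ and /b/ are both stops; /k/ and /q/ are both stops), so these forms are consistent with the same rule.
Since the segment that changes follows the conditioning segment, the assimilation is progressive.

progressive manner assimilation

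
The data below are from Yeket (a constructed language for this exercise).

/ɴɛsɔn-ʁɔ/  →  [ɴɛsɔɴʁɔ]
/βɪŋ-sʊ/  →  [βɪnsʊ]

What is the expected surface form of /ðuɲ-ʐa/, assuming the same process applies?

The data show regressive place assimilation: /n/ → [ɴ] before /ʁ/; /ŋ/ → [n] before /s/. In each pair only place changes, matching the following consonant, while manner and voice stay constant.
/ɲ/ is a voiced palatal nasal. The following trigger /ʐ/ is retroflex, so /ɲ/ must become retroflex as well.
A voiced retroflex nasal is [ɳ], so the surface segment is [ɳ].

[ðuɳʐa]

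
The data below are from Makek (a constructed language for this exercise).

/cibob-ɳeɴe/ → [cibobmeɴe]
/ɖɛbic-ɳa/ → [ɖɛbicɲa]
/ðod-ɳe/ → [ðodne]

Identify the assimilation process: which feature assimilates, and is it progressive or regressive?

Comparing underlying and surface forms, /ɳ/ → [m] is the alternation; the neighbouring /b/ is constant.
/ɳ/ is retroflex while /b/ is bilabial; the output [m] is bilabial, matching the trigger — so the feature that spreads is place.
Manner and voice are unchanged, so the assimilation is partial, not total.
The same holds elsewhere in the data: /ɳ/ → [ɲ] after /c/ (retroflex → palatal, matching palatal); /ɳ/ → [n] after /d/ (retroflex → alveolar, matching alveolar) — only place changes, and always toward the preceding segment.
Since the segment that changes follows the conditioning segment, the assimilation is progressive.

progressive place assimilation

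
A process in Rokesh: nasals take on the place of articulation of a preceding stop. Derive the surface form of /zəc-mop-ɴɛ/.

The rule targets /m/ (voiced bilabial nasal), which sits after the trigger /c/ (palatal).
Changing only its place to palatal gives [ɲ] — the voiced palatal nasal.
The same rule applies at the second boundary: /ɴ/ → [m] next to /p/.

[zəcɲopmɛ]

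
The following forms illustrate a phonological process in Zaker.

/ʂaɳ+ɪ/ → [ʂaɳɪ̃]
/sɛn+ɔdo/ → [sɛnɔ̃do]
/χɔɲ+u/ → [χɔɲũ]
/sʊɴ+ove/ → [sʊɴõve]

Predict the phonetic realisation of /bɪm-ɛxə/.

[bɪmɛ̃xə]

The data show progressive nasality assimilation (vowel nasalisation): /ɪ/ → [ɪ̃] after /ɳ/; /ɔ/ → [ɔ̃] after /n/; /u/ → [ũ] after /ɲ/; /o/ → [õ] after /ɴ/ — a vowel is nasalised by an immediately preceding nasal consonant.
/ɛ/ sits next to the nasal /m/ and is therefore nasalised to [ɛ̃].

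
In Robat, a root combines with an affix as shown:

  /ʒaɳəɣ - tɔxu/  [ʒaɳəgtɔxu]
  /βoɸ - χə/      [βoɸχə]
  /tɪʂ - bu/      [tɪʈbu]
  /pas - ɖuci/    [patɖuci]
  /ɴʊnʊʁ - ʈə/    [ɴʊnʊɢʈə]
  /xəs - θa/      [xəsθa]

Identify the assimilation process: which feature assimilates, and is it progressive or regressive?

Comparing underlying and surface forms, /ɣ/ → [g] is the alternation; the neighbouring /t/ is constant.
The change fricative → stop matches the manner of the following /t/, identifying this as manner assimilation.
Place and voice are unchanged, so the assimilation is partial, not total.
The same holds elsewhere in the data: /ʂ/ → [ʈ] before /b/ (fricative → stop, matching a stop); /s/ → [t] before /ɖ/ (fricative → stop, matching a stop); /ʁ/ → [ɢ] before /ʈ/ (fricative → stop, matching a stop) — only manner changes, and always toward the following segment.
Nothing changes in [βoɸχə], [xəsθa]: there the adjacent consonants already agree in manner (/ɸ/ and /χ/ are both fricatives; /s/ and /θ/ are both fricatives), so these forms are consistent with the same rule.
The trigger is the following segment, so the direction is regressive (anticipatory).

regressive manner assimilation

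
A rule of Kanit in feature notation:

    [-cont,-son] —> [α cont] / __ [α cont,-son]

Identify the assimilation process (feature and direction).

The shared variable α links the value of [cont] on the target to that of the neighbouring obstruent. [cont] distinguishes stops from fricatives — a manner-of-articulation feature — so this is manner assimilation.
The conditioning segment sits to the right of the focus bar, meaning the trigger follows the segment that changes — regressive assimilation.

regressive manner assimilation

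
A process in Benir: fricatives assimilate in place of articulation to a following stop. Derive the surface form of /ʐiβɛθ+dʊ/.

/θ/ is a voiceless dental fricative. The following trigger /d/ is alveolar, so /θ/ must become alveolar as well.
The voiceless alveolar fricative is [s], so /θ/ → [s].

[ʐiβɛsdʊ]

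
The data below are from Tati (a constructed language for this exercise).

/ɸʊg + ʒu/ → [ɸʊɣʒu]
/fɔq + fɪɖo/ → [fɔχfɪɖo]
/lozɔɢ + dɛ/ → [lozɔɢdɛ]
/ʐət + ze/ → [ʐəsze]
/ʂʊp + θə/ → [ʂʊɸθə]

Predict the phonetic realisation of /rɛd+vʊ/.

The data show regressive manner assimilation: /g/ → [ɣ] before /ʒ/; /q/ → [χ] before /f/; /t/ → [s] before /z/; /p/ → [ɸ] before /θ/. In each pair only manner changes, matching the following consonant, while place and voice stay constant.
No alternation appears in [lozɔɢdɛ]: there the adjacent consonants already agree in manner (/ɢ/ and /d/ are both stops), so this form is consistent with the same rule.
The rule targets /d/ (voiced alveolar stop), which sits before the trigger /v/ (fricative).
The voiced alveolar fricative is [z], so /d/ → [z].

[rɛzvʊ]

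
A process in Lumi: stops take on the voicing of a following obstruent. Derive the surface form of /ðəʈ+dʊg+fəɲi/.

The rule targets /ʈ/ (voiceless retroflex stop), which sits before the trigger /d/ (voiced).
Changing only its voicing to voiced gives [ɖ] — the voiced retroflex stop.
At the second juncture, /g/ likewise becomes [k] adjacent to /f/.

[ðəɖdʊkfəɲi]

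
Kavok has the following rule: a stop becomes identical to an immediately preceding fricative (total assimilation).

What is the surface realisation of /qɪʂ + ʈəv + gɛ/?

[qɪʂʂəvvɛ]

/ʈ/ is the segment targeted by the rule; it sits immediately after /ʂ/, so it assimilates completely and surfaces as [ʂ].
At the second juncture, /g/ likewise becomes [v] adjacent to /v/.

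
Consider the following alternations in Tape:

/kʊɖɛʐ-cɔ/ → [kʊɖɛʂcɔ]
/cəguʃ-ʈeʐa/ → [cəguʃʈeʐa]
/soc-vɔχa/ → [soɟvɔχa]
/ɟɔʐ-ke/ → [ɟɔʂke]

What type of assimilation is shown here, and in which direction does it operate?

Comparing underlying and surface forms, /ʐ/ → [ʂ] is the alternation; the neighbouring /c/ is constant.
/ʐ/ is voiced while /c/ is voiceless; the output [ʂ] is voiceless, matching the trigger — so the feature that spreads is voicing.
Place and manner are unchanged, so the assimilation is partial, not total.
Checking the remaining alternations: /c/ → [ɟ] before /v/ (voiceless → voiced, matching voiced); /ʐ/ → [ʂ] before /k/ (voiced → voiceless, matching voiceless) — only voicing changes, and always toward the following segment.
Nothing changes in [cəguʃʈeʐa]: there the adjacent consonants already agree in voicing (/ʃ/ and /ʈ/ are both voiceless), so this form is consistent with the same rule.
Since the segment that changes precedes the conditioning segment, the assimilation is regressive.

regressive voicing assimilation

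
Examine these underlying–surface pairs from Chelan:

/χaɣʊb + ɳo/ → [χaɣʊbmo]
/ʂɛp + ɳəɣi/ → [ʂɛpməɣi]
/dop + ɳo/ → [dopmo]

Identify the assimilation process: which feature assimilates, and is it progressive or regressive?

The segment that alternates is /ɳ/, which surfaces as [m] when adjacent to /b/.
/ɳ/ is retroflex while /b/ is bilabial; the output [m] is bilabial, matching the trigger — so the feature that spreads is place.
Manner and voice are unchanged, so the assimilation is partial, not total.
The same holds elsewhere in the data: /ɳ/ → [m] after /p/ (retroflex → bilabial, matching bilabial) — only place changes, and always toward the preceding segment.
Since the segment that changes follows the conditioning segment, the assimilation is progressive.

progressive place assimilation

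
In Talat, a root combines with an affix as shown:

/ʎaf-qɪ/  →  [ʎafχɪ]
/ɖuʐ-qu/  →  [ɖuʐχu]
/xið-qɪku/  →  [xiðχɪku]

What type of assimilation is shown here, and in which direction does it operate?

progressive manner assimilation

Comparing underlying and surface forms, /q/ → [χ] is the alternation; the neighbouring /f/ is constant.
The change stop → fricative matches the manner of the preceding /f/, identifying this as manner assimilation.
Place and voice are unchanged, so the assimilation is partial, not total.
The same holds elsewhere in the data: /q/ → [χ] after /ʐ/ (stop → fricative, matching a fricative); /q/ → [χ] after /ð/ (stop → fricative, matching a fricative) — only manner changes, and always toward the preceding segment.
The trigger is the preceding segment, so the direction is progressive (perseverative).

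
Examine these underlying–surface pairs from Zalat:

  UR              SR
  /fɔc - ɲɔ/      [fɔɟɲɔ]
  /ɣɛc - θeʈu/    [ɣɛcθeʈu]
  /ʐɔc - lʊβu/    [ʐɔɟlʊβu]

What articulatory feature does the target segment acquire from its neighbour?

The segment that alternates is /c/, which surfaces as [ɟ] when adjacent to /ɲ/.
/c/ is voiceless while /ɲ/ is voiced; the output [ɟ] is voiced, matching the trigger — so the feature that spreads is voicing.
The same holds elsewhere in the data: /c/ → [ɟ] before /l/ (voiceless → voiced, matching voiced) — only voicing changes, and always toward the following segment.
Nothing changes in [ɣɛcθeʈu]: there the adjacent consonants already agree in voicing (/c/ and /θ/ are both voiceless), so this form is consistent with the same rule.

voicing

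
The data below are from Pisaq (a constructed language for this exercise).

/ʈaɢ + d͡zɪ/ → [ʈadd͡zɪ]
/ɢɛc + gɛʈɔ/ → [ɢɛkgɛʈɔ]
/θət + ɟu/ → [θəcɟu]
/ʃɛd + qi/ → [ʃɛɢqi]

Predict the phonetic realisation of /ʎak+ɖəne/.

The data show regressive place assimilation: /ɢ/ → [d] before /d͡z/; /c/ → [k] before /g/; /t/ → [c] before /ɟ/; /d/ → [ɢ] before /q/. In each pair only place changes, matching the following consonant, while manner and voice stay constant.
The rule targets /k/ (voiceless velar stop), which sits before the trigger /ɖ/ (retroflex).
A voiceless retroflex stop is [ʈ], so the surface segment is [ʈ].

[ʎaʈɖəne]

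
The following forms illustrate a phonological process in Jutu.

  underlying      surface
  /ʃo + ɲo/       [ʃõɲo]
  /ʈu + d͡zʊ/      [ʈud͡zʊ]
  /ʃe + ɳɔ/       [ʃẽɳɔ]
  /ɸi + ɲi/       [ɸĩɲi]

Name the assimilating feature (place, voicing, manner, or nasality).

The vowel /o/ surfaces as nasalised [õ] next to the following nasal /ɲ/ — it has acquired the [+nasal] feature of its neighbour.
The other forms show the same pattern: /e/ → [ẽ] before /ɳ/; /i/ → [ĩ] before /ɲ/ — each time a vowel is nasalised next to a following nasal.
No change occurs in [ʈud͡zʊ] because the vowel at the boundary is adjacent to an oral consonant, not a nasal (/u/ next to /d͡z/).

nasality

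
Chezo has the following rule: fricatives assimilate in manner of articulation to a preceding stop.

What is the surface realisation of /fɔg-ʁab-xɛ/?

[fɔgɢabkɛ]

/ʁ/ is a voiced uvular fricative. The preceding trigger /g/ is a stop, so /ʁ/ must become a stop as well.
The voiced uvular stop is [ɢ], so /ʁ/ → [ɢ].
The same rule applies at the second boundary: /x/ → [k] next to /b/.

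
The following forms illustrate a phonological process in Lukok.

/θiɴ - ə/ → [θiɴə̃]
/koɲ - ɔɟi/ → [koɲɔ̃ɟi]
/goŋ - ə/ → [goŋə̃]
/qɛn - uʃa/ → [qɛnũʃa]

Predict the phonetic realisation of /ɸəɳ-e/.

The data show progressive nasality assimilation (vowel nasalisation): /ə/ → [ə̃] after /ɴ/; /ɔ/ → [ɔ̃] after /ɲ/; /ə/ → [ə̃] after /ŋ/; /u/ → [ũ] after /n/ — a vowel is nasalised by an immediately preceding nasal consonant.
/e/ sits next to the nasal /ɳ/ and is therefore nasalised to [ẽ].

[ɸəɳẽ]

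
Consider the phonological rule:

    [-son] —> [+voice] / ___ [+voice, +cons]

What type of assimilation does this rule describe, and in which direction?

The structural change is [+voice], and the conditioning segment [+voice, +cons] (a voiced consonant) is itself voiced, so the target comes to share the voicing of its neighbour — voicing assimilation.
The conditioning segment sits to the right of the focus bar, meaning the trigger follows the segment that changes — regressive assimilation.

regressive voicing assimilation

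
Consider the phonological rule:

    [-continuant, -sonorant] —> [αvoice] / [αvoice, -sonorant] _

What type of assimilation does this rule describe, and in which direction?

progressive voicing assimilation

The shared variable α links the value of [voice] on the target to the same value on the neighbouring segment, so voicing is the feature that assimilates.
The conditioning segment sits to the left of the focus bar, meaning the trigger precedes the segment that changes — progressive assimilation.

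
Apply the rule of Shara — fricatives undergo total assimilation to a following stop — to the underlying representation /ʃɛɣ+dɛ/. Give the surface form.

[ʃɛddɛ]

/ɣ/ is the segment targeted by the rule; it sits immediately before /d/, so it assimilates completely and surfaces as [d].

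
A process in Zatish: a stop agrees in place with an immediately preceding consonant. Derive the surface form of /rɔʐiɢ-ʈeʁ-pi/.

[rɔʐiɢqeʁqi]

/ʈ/ is a voiceless retroflex stop. The preceding trigger /ɢ/ is uvular, so /ʈ/ must become uvular as well.
A voiceless uvular stop is [q], so the surface segment is [q].
At the second juncture, /p/ likewise becomes [q] adjacent to /ʁ/.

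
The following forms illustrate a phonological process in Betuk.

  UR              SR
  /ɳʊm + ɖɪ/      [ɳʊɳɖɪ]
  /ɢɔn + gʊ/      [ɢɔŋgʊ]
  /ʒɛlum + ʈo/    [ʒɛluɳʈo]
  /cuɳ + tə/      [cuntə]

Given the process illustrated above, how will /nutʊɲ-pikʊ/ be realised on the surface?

[nutʊmpikʊ]

The data show regressive place assimilation: /m/ → [ɳ] before /ɖ/; /n/ → [ŋ] before /g/; /m/ → [ɳ] before /ʈ/; /ɳ/ → [n] before /t/. In each pair only place changes, matching the following consonant, while manner and voice stay constant.
/ɲ/ is a voiced palatal nasal. The following trigger /p/ is bilabial, so /ɲ/ must become bilabial as well.
A voiced bilabial nasal is [m], so the surface segment is [m].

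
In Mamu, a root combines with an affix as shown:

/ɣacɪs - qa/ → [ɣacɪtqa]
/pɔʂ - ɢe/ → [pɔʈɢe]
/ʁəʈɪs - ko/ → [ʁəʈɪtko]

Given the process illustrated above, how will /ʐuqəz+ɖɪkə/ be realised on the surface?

[ʐuqədɖɪkə]

The data show regressive manner assimilation: /s/ → [t] before /q/; /ʂ/ → [ʈ] before /ɢ/; /s/ → [t] before /k/. In each pair only manner changes, matching the following consonant, while place and voice stay constant.
The rule targets /z/ (voiced alveolar fricative), which sits before the trigger /ɖ/ (stop).
A voiced alveolar stop is [d], so the surface segment is [d].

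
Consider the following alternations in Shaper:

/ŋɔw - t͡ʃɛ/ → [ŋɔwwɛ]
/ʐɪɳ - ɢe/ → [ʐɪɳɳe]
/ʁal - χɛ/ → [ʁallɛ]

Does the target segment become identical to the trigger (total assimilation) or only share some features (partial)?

total assimilation

Underlying /t͡ʃ/ is realised as [w] next to /w/; /w/ itself does not change.
The output [w] is identical to the trigger /w/ — every feature (place, manner, voicing) has been copied — so this is total assimilation.
The other forms behave the same way: /ɢ/ → [ɳ] after /ɳ/; /χ/ → [l] after /l/ — in each case the output is a copy of the preceding consonant.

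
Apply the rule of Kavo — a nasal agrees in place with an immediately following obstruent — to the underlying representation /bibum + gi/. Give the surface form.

/m/ is a voiced bilabial nasal. The following trigger /g/ is velar, so /m/ must become velar as well.
A voiced velar nasal is [ŋ], so the surface segment is [ŋ].

[bibuŋgi]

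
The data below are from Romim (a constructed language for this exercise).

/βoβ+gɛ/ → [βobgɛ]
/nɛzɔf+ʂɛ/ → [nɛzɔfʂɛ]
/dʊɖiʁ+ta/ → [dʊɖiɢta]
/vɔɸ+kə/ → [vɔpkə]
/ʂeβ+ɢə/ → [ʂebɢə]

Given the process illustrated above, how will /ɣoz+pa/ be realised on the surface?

The data show regressive manner assimilation: /β/ → [b] before /g/; /ʁ/ → [ɢ] before /t/; /ɸ/ → [p] before /k/; /β/ → [b] before /ɢ/. In each pair only manner changes, matching the following consonant, while place and voice stay constant.
Nothing changes in [nɛzɔfʂɛ]: there the adjacent consonants already agree in manner (/f/ and /ʂ/ are both fricatives), so this form is consistent with the same rule.
/z/ is a voiced alveolar fricative. The following trigger /p/ is a stop, so /z/ must become a stop as well.
The voiced alveolar stop is [d], so /z/ → [d].

[ɣodpa]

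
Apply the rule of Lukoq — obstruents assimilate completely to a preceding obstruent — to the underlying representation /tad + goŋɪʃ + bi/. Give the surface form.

/g/ is the segment targeted by the rule; it sits immediately after /d/, so it assimilates completely and surfaces as [d].
The same rule applies at the second boundary: /b/ → [ʃ] next to /ʃ/.

[taddoŋɪʃʃi]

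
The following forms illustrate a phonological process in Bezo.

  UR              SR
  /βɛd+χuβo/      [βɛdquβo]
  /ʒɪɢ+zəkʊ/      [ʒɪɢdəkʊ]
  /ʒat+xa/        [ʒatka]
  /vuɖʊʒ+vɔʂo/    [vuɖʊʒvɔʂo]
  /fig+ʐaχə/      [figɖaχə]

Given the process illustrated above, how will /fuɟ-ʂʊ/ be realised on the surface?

The data show progressive manner assimilation: /χ/ → [q] after /d/; /z/ → [d] after /ɢ/; /x/ → [k] after /t/; /ʐ/ → [ɖ] after /g/. In each pair only manner changes, matching the preceding consonant, while place and voice stay constant.
No alternation appears in [vuɖʊʒvɔʂo]: there the adjacent consonants already agree in manner (/v/ and /ʒ/ are both fricatives), so this form is consistent with the same rule.
/ʂ/ is a voiceless retroflex fricative. The preceding trigger /ɟ/ is a stop, so /ʂ/ must become a stop as well.
A voiceless retroflex stop is [ʈ], so the surface segment is [ʈ].

[fuɟʈʊ]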